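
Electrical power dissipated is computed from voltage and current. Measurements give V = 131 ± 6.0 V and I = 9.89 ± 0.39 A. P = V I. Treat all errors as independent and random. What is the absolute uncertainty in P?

78.3 W

Since P is a product/quotient, work with relative uncertainties:
  (1·δV/V)² = (1×0.0458)² = 0.00210;  (1·δI/I)² = (1×0.0394)² = 0.00156
δP/P = √(0.00365) = 0.0604
P = 1300 W, so δP = 0.0604 × 1300 = 78.3 W.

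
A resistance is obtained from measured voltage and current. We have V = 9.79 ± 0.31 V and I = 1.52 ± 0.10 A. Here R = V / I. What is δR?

0.470 Ω

For a monomial R ∝ V, I^-1, fractional errors add in quadrature:
  (1·δV/V)² = (1×0.0317)² = 0.00100;  (-1·δI/I)² = (-1×0.0658)² = 0.00433
δR/R = √(0.00533) = 0.0730
R = 6.44 Ω, so δR = 0.0730 × 6.44 = 0.470 Ω.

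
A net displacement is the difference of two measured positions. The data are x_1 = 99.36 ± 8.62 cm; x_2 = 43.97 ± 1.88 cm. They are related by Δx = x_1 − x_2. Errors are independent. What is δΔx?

8.82 cm

Each term contributes (cᵢ δxᵢ)² to (δΔx)²:
  (δx_1)² = 74.3;  (δx_2)² = 3.53
δΔx = √(77.8) = 8.82 cm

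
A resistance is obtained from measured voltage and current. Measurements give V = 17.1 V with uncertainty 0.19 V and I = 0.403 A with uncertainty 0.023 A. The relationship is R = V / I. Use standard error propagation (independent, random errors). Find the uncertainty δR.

2.47 Ω

Products/powers → add relative errors in quadrature, weighted by exponent:
  (1·δV/V)² = (1×0.0111)² = 0.000123;  (-1·δI/I)² = (-1×0.0571)² = 0.00326
δR/R = √(0.00338) = 0.0581
R = 42.4 Ω, so δR = 0.0581 × 42.4 = 2.47 Ω.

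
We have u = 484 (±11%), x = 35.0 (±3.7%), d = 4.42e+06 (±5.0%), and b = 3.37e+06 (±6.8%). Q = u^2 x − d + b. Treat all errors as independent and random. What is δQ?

Let p = u^2·x = 8.2e+06. δp/p = √((2·δu/u)² + (1·δx/x)²) = √(0.0484 + 0.00137) = 0.223, so δp = 1.83e+06.
Q = p − d + b: δQ = √(δp² + δd² + δb²) = √(3.35e+12 + 4.88e+10 + 5.25e+10) = 1.86e+06

1.86e+06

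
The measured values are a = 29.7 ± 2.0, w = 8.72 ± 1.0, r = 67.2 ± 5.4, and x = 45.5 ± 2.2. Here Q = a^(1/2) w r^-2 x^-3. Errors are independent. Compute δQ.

For a monomial Q ∝ a^(1/2), w, r^-2, x^-3, fractional errors add in quadrature:
  (½·δa/a)² = (0.5×0.0673)² = 0.00113;  (1·δw/w)² = (1×0.115)² = 0.0132;  (-2·δr/r)² = (-2×0.0804)² = 0.0258;  (-3·δx/x)² = (-3×0.0484)² = 0.0210
δQ/Q = √(0.0612) = 0.247
Q = 1.12e-07, so δQ = 0.247 × 1.12e-07 = 2.76e-08.

2.76e-08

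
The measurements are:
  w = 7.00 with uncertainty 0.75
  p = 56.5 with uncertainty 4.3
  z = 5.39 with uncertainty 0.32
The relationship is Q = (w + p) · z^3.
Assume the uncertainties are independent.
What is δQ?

Let u = w + p = 63.5. δu = √(δw² + δp²) = √(0.562 + 18.5) = 4.36, so δu/u = 0.0687.
Q is then a monomial in u, z:
δQ/Q = √((δu/u)² + (3·δz/z)²) = √(0.00473 + 0.0317) = 0.191
Q = 9940, so δQ = 0.191 × 9940 = 1900.

1900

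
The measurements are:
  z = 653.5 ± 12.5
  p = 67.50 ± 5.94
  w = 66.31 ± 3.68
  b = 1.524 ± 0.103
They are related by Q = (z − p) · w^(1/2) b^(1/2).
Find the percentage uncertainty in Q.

4.97%

Let u = z − p = 586.0. δu = √(δz² + δp²) = √(156 + 35.3) = 13.8, so δu/u = 0.0236.
Q is then a monomial in u, w, b:
δQ/Q = √((δu/u)² + (½·δw/w)² + (½·δb/b)²) = √(0.000558 + 0.000770 + 0.00114) = 0.0497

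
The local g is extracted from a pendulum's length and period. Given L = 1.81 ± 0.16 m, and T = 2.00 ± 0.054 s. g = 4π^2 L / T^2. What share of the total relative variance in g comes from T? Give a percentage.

27.2%

(δg/g)² = (1·δL/L)² + (-2·δT/T)²
  L term: (1×0.0884)² = 0.00781
  T term: (-2×0.0270)² = 0.00292
Total = 0.0107. Share from T = 0.00292/0.0107 = 0.272.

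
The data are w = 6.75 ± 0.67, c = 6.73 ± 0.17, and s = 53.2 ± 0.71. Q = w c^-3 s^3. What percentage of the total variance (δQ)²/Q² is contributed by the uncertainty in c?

(δQ/Q)² = (1·δw/w)² + (-3·δc/c)² + (3·δs/s)²
  w term: (1×0.0993)² = 0.00985
  c term: (-3×0.0253)² = 0.00574
  s term: (3×0.0133)² = 0.00160
Total = 0.0172. Share from c = 0.00574/0.0172 = 0.334.

33.4%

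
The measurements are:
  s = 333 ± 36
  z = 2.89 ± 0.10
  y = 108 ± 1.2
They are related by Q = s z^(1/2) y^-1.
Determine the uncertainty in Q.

0.577

Relative error in a monomial: (δQ/Q)² = Σ (nᵢ · δxᵢ/xᵢ)².
  (1·δs/s)² = (1×0.108)² = 0.0117;  (½·δz/z)² = (0.5×0.0346)² = 0.000299;  (-1·δy/y)² = (-1×0.0111)² = 0.000123
δQ/Q = √(0.0121) = 0.110
Q = 5.24, so δQ = 0.110 × 5.24 = 0.577.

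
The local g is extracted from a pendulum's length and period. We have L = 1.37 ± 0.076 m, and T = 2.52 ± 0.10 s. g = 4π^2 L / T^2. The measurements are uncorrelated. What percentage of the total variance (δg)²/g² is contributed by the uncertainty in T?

(δg/g)² = (1·δL/L)² + (-2·δT/T)²
  L term: (1×0.0555)² = 0.00308
  T term: (-2×0.0397)² = 0.00630
Total = 0.00938. Share from T = 0.00630/0.00938 = 0.672.

67.2%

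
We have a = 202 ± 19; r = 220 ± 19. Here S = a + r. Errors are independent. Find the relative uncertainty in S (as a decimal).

Absolute uncertainties add in quadrature for a linear combination:
  (δa)² = 361;  (δr)² = 361
δS = √(722) = 26.9
S = 422, so δS/S = 26.9/422 = 0.0637.

0.0637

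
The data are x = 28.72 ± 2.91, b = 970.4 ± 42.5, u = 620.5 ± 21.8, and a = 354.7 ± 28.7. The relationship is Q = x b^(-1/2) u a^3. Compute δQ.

Products/powers → add relative errors in quadrature, weighted by exponent:
  (1·δx/x)² = (1×0.101)² = 0.0103;  (−½·δb/b)² = (-0.5×0.0438)² = 0.000480;  (1·δu/u)² = (1×0.0351)² = 0.00123;  (3·δa/a)² = (3×0.0809)² = 0.0589
δQ/Q = √(0.0709) = 0.266
Q = 2.553e+10, so δQ = 0.266 × 2.553e+10 = 6.8e+09.

6.8e+09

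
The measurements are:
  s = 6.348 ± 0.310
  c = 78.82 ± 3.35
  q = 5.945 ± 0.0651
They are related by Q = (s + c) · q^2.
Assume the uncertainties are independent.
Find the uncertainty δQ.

136

Let u = s + c = 85.17. δu = √(δs² + δc²) = √(0.0961 + 11.2) = 3.36, so δu/u = 0.0395.
Q is then a monomial in u, q:
δQ/Q = √((δu/u)² + (2·δq/q)²) = √(0.00156 + 0.000480) = 0.0452
Q = 3010, so δQ = 0.0452 × 3010 = 136.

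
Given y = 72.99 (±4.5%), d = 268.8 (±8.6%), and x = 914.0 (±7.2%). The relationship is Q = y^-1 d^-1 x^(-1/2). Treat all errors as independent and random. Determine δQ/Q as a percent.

10.4%

Q is a product of powers, so relative uncertainties combine in quadrature:
  (-1·δy/y)² = (-1×0.0450)² = 0.00202;  (-1·δd/d)² = (-1×0.0860)² = 0.00740;  (−½·δx/x)² = (-0.5×0.0720)² = 0.00130
δQ/Q = √(0.0107) = 0.104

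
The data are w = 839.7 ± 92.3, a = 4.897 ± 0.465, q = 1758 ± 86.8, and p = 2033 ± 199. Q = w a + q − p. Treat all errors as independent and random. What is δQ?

636

Let h = w·a = 4112. δh/h = √((1·δw/w)² + (1·δa/a)²) = √(0.0121 + 0.00902) = 0.145, so δh = 597.
Q = h + q − p: δQ = √(δh² + δq² + δp²) = √(3.57e+05 + 7530 + 39600) = 636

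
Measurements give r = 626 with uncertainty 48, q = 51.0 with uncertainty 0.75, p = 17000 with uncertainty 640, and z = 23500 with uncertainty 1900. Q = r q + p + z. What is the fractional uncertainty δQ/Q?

0.0442

Let w = r·q = 31900. δw/w = √((1·δr/r)² + (1·δq/q)²) = √(0.00588 + 0.000216) = 0.0781, so δw = 2490.
Q = w + p + z: δQ = √(δw² + δp² + δz²) = √(6.21e+06 + 4.1e+05 + 3.61e+06) = 3200
Q = 72400, so δQ/Q = 3200/72400 = 0.0442.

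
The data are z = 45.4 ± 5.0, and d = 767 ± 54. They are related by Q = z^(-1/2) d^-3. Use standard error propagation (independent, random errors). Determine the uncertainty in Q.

7.18e-11

Each factor contributes (exponent × relative error)² to (δQ/Q)²:
  (−½·δz/z)² = (-0.5×0.110)² = 0.00303;  (-3·δd/d)² = (-3×0.0704)² = 0.0446
δQ/Q = √(0.0476) = 0.218
Q = 3.29e-10, so δQ = 0.218 × 3.29e-10 = 7.18e-11.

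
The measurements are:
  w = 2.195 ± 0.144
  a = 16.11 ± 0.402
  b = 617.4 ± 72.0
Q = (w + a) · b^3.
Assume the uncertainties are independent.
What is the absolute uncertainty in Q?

Let u = w + a = 18.30. δu = √(δw² + δa²) = √(0.0207 + 0.162) = 0.427, so δu/u = 0.0233.
Q is then a monomial in u, b:
δQ/Q = √((δu/u)² + (3·δb/b)²) = √(0.000544 + 0.122) = 0.351
Q = 4.308e+09, so δQ = 0.351 × 4.308e+09 = 1.51e+09.

1.51e+09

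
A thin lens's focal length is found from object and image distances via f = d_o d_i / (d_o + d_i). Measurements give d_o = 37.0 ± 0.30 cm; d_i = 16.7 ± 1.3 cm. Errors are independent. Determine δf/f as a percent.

∂f/∂d_o = (d_i/(d_o+d_i))² = 0.0967;  ∂f/∂d_i = (d_o/(d_o+d_i))² = 0.475
δf = √((∂f/∂d_o · δd_o)² + (∂f/∂d_i · δd_i)²) = √(0.000842 + 0.381) = 0.618 cm
f = 11.5 cm, so δf/f = 0.618/11.5 = 0.0537.

5.37%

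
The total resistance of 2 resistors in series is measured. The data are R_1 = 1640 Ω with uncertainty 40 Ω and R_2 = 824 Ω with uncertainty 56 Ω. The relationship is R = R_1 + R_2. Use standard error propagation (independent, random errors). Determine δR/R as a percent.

R is a linear combination, so absolute uncertainties add in quadrature:
  (δR_1)² = 1600;  (δR_2)² = 3140
δR = √(4740) = 68.8 Ω
R = 2460 Ω, so δR/R = 68.8/2460 = 0.0279.

2.79%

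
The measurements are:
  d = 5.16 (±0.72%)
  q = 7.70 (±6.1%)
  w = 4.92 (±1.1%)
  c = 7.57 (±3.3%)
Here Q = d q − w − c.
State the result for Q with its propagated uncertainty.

Let p = d·q = 39.7. δp/p = √((1·δd/d)² + (1·δq/q)²) = √(5.18e-05 + 0.00372) = 0.0614, so δp = 2.44.
Q = p − w − c: δQ = √(δp² + δw² + δc²) = √(5.96 + 0.00293 + 0.0624) = 2.45
Q = 27.2.

27.2 ± 2.45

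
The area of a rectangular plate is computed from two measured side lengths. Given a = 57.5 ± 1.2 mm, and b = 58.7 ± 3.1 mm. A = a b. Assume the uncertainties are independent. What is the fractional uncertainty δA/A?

Since A is a product/quotient, work with relative uncertainties:
  (1·δa/a)² = (1×0.0209)² = 0.000436;  (1·δb/b)² = (1×0.0528)² = 0.00279
δA/A = √(0.00322) = 0.0568

0.0568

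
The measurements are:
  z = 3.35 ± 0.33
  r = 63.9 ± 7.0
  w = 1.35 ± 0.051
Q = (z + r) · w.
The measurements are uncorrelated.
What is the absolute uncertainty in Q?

Let u = z + r = 67.2. δu = √(δz² + δr²) = √(0.109 + 49.0) = 7.01, so δu/u = 0.104.
Q is then a monomial in u, w:
δQ/Q = √((δu/u)² + (1·δw/w)²) = √(0.0109 + 0.00143) = 0.111
Q = 90.8, so δQ = 0.111 × 90.8 = 10.1.

10.1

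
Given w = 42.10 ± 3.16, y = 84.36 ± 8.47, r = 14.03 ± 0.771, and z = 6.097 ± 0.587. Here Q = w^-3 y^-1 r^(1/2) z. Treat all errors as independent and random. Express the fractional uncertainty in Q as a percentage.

Since Q is a product/quotient, work with relative uncertainties:
  (-3·δw/w)² = (-3×0.0751)² = 0.0507;  (-1·δy/y)² = (-1×0.100)² = 0.0101;  (½·δr/r)² = (0.5×0.0550)² = 0.000755;  (1·δz/z)² = (1×0.0963)² = 0.00927
δQ/Q = √(0.0708) = 0.266

26.6%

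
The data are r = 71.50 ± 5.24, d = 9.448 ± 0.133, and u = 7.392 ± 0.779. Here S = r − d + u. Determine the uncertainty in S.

Sums and differences: (δS)² = Σ (cᵢ δxᵢ)².
  (δr)² = 27.5;  (δd)² = 0.0177;  (δu)² = 0.607
δS = √(28.1) = 5.30

5.30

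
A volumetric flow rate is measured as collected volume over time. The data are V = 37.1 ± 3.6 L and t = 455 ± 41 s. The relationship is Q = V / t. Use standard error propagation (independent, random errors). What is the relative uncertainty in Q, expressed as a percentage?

13.2%

Products/powers → add relative errors in quadrature, weighted by exponent:
  (1·δV/V)² = (1×0.0970)² = 0.00942;  (-1·δt/t)² = (-1×0.0901)² = 0.00812
δQ/Q = √(0.0175) = 0.132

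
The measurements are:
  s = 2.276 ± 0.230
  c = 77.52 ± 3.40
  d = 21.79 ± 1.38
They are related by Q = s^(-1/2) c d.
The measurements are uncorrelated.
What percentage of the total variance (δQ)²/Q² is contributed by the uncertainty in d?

47.3%

(δQ/Q)² = (−½·δs/s)² + (1·δc/c)² + (1·δd/d)²
  s term: (-0.5×0.101)² = 0.00255
  c term: (1×0.0439)² = 0.00192
  d term: (1×0.0633)² = 0.00401
Total = 0.00849. Share from d = 0.00401/0.00849 = 0.473.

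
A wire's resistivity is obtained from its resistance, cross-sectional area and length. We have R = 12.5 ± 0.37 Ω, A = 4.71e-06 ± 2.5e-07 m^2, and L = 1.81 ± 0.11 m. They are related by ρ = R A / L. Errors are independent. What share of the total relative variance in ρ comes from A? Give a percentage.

(δρ/ρ)² = (1·δR/R)² + (1·δA/A)² + (-1·δL/L)²
  R term: (1×0.0296)² = 0.000876
  A term: (1×0.0531)² = 0.00282
  L term: (-1×0.0608)² = 0.00369
Total = 0.00739. Share from A = 0.00282/0.00739 = 0.381.

38.1%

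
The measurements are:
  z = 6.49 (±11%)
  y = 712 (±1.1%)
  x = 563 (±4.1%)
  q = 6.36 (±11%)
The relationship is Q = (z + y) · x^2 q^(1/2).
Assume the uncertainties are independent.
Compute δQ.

5.71e+07

Let u = z + y = 718. δu = √(δz² + δy²) = √(0.510 + 61.3) = 7.86, so δu/u = 0.0109.
Q is then a monomial in u, x, q:
δQ/Q = √((δu/u)² + (2·δx/x)² + (½·δq/q)²) = √(0.000120 + 0.00672 + 0.00302) = 0.0993
Q = 5.74e+08, so δQ = 0.0993 × 5.74e+08 = 5.71e+07.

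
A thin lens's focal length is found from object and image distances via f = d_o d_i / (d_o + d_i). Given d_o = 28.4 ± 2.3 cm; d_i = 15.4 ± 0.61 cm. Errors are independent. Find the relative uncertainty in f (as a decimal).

0.0383

∂f/∂d_o = (d_i/(d_o+d_i))² = 0.124;  ∂f/∂d_i = (d_o/(d_o+d_i))² = 0.420
δf = √((∂f/∂d_o · δd_o)² + (∂f/∂d_i · δd_i)²) = √(0.0808 + 0.0658) = 0.383 cm
f = 9.99 cm, so δf/f = 0.383/9.99 = 0.0383.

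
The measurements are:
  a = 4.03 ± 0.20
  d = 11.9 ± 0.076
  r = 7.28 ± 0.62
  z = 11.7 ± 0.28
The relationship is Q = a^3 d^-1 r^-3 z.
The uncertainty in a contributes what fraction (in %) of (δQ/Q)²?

(δQ/Q)² = (3·δa/a)² + (-1·δd/d)² + (-3·δr/r)² + (1·δz/z)²
  a term: (3×0.0496)² = 0.0222
  d term: (-1×0.00639)² = 4.08e-05
  r term: (-3×0.0852)² = 0.0653
  z term: (1×0.0239)² = 0.000573
Total = 0.0881. Share from a = 0.0222/0.0881 = 0.252.

25.2%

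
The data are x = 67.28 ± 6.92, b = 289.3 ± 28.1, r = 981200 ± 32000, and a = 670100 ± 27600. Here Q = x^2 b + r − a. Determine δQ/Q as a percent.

Let p = x^2·b = 1.31e+06. δp/p = √((2·δx/x)² + (1·δb/b)²) = √(0.0423 + 0.00943) = 0.227, so δp = 2.98e+05.
Q = p + r − a: δQ = √(δp² + δr² + δa²) = √(8.87e+10 + 1.02e+09 + 7.62e+08) = 3.01e+05
Q = 1.621e+06, so δQ/Q = 3.01e+05/1.621e+06 = 0.186.

18.6%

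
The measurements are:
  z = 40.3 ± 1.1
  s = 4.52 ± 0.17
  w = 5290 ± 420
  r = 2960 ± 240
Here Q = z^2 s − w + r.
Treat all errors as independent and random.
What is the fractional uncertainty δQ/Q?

0.137

Let p = z^2·s = 7340. δp/p = √((2·δz/z)² + (1·δs/s)²) = √(0.00298 + 0.00141) = 0.0663, so δp = 487.
Q = p − w + r: δQ = √(δp² + δw² + δr²) = √(2.37e+05 + 1.76e+05 + 57600) = 686
Q = 5010, so δQ/Q = 686/5010 = 0.137.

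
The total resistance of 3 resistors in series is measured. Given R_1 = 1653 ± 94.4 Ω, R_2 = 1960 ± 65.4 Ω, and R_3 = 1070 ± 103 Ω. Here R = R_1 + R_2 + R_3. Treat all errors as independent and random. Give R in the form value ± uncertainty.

4683 ± 154 Ω

Absolute uncertainties add in quadrature for a linear combination:
  (δR_1)² = 8910;  (δR_2)² = 4280;  (δR_3)² = 10600
δR = √(23800) = 154 Ω
R = 4683 Ω.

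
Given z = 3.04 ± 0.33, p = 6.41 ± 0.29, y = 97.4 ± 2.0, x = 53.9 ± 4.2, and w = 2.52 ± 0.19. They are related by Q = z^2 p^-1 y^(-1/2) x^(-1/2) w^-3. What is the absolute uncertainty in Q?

0.000397

Since Q is a product/quotient, work with relative uncertainties:
  (2·δz/z)² = (2×0.109)² = 0.0471;  (-1·δp/p)² = (-1×0.0452)² = 0.00205;  (−½·δy/y)² = (-0.5×0.0205)² = 0.000105;  (−½·δx/x)² = (-0.5×0.0779)² = 0.00152;  (-3·δw/w)² = (-3×0.0754)² = 0.0512
δQ/Q = √(0.102) = 0.319
Q = 0.00124, so δQ = 0.319 × 0.00124 = 0.000397.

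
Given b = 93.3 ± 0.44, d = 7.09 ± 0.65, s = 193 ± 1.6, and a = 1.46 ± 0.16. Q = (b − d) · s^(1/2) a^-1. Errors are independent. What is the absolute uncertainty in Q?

Let u = b − d = 86.2. δu = √(δb² + δd²) = √(0.194 + 0.423) = 0.785, so δu/u = 0.00910.
Q is then a monomial in u, s, a:
δQ/Q = √((δu/u)² + (½·δs/s)² + (-1·δa/a)²) = √(8.29e-05 + 1.72e-05 + 0.0120) = 0.110
Q = 820, so δQ = 0.110 × 820 = 90.3.

90.3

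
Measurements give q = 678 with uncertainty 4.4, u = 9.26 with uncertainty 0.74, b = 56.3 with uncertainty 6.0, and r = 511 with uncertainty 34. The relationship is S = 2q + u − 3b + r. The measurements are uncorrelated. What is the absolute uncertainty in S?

Absolute uncertainties add in quadrature for a linear combination:
  (2·δq)² = 77.4;  (δu)² = 0.548;  (3·δb)² = 324;  (δr)² = 1160
δS = √(1560) = 39.5

39.5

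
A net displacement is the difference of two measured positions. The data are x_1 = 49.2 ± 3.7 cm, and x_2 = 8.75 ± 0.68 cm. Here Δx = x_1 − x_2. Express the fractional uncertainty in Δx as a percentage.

Absolute uncertainties add in quadrature for a linear combination:
  (δx_1)² = 13.7;  (δx_2)² = 0.462
δΔx = √(14.2) = 3.76 cm
Δx = 40.5 cm, so δΔx/Δx = 3.76/40.5 = 0.0930.

9.30%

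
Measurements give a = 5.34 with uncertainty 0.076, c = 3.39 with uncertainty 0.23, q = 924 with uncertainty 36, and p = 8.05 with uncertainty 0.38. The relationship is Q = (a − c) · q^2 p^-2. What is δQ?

Let u = a − c = 1.95. δu = √(δa² + δc²) = √(0.00578 + 0.0529) = 0.242, so δu/u = 0.124.
Q is then a monomial in u, q, p:
δQ/Q = √((δu/u)² + (2·δq/q)² + (-2·δp/p)²) = √(0.0154 + 0.00607 + 0.00891) = 0.174
Q = 25700, so δQ = 0.174 × 25700 = 4480.

4480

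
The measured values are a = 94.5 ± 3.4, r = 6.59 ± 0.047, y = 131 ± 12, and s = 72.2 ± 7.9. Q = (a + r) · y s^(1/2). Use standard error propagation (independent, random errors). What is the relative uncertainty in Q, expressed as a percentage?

11.2%

Let u = a + r = 101. δu = √(δa² + δr²) = √(11.6 + 0.00221) = 3.40, so δu/u = 0.0336.
Q is then a monomial in u, y, s:
δQ/Q = √((δu/u)² + (1·δy/y)² + (½·δs/s)²) = √(0.00113 + 0.00839 + 0.00299) = 0.112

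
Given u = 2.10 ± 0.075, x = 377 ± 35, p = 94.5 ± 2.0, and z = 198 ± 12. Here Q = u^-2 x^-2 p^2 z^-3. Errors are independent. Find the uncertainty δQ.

5.01e-10

Each factor contributes (exponent × relative error)² to (δQ/Q)²:
  (-2·δu/u)² = (-2×0.0357)² = 0.00510;  (-2·δx/x)² = (-2×0.0928)² = 0.0345;  (2·δp/p)² = (2×0.0212)² = 0.00179;  (-3·δz/z)² = (-3×0.0606)² = 0.0331
δQ/Q = √(0.0744) = 0.273
Q = 1.84e-09, so δQ = 0.273 × 1.84e-09 = 5.01e-10.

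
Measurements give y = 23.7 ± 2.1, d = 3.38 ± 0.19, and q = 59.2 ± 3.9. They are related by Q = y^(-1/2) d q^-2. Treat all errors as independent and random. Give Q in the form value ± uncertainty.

(1.98 ± 0.297) × 10^-4

Since Q is a product/quotient, work with relative uncertainties:
  (−½·δy/y)² = (-0.5×0.0886)² = 0.00196;  (1·δd/d)² = (1×0.0562)² = 0.00316;  (-2·δq/q)² = (-2×0.0659)² = 0.0174
δQ/Q = √(0.0225) = 0.150
Q = 0.000198, so δQ = 0.150 × 0.000198 = 2.97e-05.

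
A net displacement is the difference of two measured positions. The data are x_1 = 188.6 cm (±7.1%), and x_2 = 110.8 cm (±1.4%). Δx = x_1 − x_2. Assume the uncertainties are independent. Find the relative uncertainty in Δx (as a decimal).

0.173

Absolute uncertainties add in quadrature for a linear combination:
  (δx_1)² = 179;  (δx_2)² = 2.41
δΔx = √(182) = 13.5 cm
Δx = 77.80 cm, so δΔx/Δx = 13.5/77.80 = 0.173.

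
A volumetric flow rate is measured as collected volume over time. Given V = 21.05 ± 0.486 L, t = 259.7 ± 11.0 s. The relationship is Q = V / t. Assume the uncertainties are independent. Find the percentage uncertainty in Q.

4.82%

Since Q is a product/quotient, work with relative uncertainties:
  (1·δV/V)² = (1×0.0231)² = 0.000533;  (-1·δt/t)² = (-1×0.0424)² = 0.00179
δQ/Q = √(0.00233) = 0.0482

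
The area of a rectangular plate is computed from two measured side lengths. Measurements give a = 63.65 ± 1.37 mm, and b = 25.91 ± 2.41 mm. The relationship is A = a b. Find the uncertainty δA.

157 mm^2

Relative error in a monomial: (δA/A)² = Σ (nᵢ · δxᵢ/xᵢ)².
  (1·δa/a)² = (1×0.0215)² = 0.000463;  (1·δb/b)² = (1×0.0930)² = 0.00865
δA/A = √(0.00911) = 0.0955
A = 1649 mm^2, so δA = 0.0955 × 1649 = 157 mm^2.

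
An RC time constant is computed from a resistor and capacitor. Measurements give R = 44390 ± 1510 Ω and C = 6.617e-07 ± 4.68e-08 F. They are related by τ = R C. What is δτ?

Relative error in a monomial: (δτ/τ)² = Σ (nᵢ · δxᵢ/xᵢ)².
  (1·δR/R)² = (1×0.0340)² = 0.00116;  (1·δC/C)² = (1×0.0707)² = 0.00500
δτ/τ = √(0.00616) = 0.0785
τ = 0.02937 s, so δτ = 0.0785 × 0.02937 = 0.00231 s.

0.00231 s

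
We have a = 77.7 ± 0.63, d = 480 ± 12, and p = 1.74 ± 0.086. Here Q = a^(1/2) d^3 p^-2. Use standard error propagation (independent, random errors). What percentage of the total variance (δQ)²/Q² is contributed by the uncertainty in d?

36.5%

(δQ/Q)² = (½·δa/a)² + (3·δd/d)² + (-2·δp/p)²
  a term: (0.5×0.00811)² = 1.64e-05
  d term: (3×0.0250)² = 0.00563
  p term: (-2×0.0494)² = 0.00977
Total = 0.0154. Share from d = 0.00563/0.0154 = 0.365.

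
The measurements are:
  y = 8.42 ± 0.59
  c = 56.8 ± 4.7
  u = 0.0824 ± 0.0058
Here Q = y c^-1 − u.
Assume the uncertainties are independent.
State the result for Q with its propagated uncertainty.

Let p = y·c^-1 = 0.148. δp/p = √((1·δy/y)² + (-1·δc/c)²) = √(0.00491 + 0.00685) = 0.108, so δp = 0.0161.
Q = p − u: δQ = √(δp² + δu²) = √(0.000258 + 3.36e-05) = 0.0171
Q = 0.0658.

0.0658 ± 0.0171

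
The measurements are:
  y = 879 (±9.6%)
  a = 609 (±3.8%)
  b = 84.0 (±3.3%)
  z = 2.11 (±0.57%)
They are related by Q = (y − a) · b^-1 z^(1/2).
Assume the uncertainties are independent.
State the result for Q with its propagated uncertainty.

Let u = y − a = 270. δu = √(δy² + δa²) = √(7120 + 536) = 87.5, so δu/u = 0.324.
Q is then a monomial in u, b, z:
δQ/Q = √((δu/u)² + (-1·δb/b)² + (½·δz/z)²) = √(0.105 + 0.00109 + 8.12e-06) = 0.326
Q = 4.67, so δQ = 0.326 × 4.67 = 1.52.

4.67 ± 1.52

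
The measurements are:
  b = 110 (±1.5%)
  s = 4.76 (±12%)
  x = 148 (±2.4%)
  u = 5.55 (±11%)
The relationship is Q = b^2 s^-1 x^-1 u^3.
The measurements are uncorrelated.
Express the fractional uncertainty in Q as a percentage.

Q is a product of powers, so relative uncertainties combine in quadrature:
  (2·δb/b)² = (2×0.0150)² = 0.000900;  (-1·δs/s)² = (-1×0.120)² = 0.0144;  (-1·δx/x)² = (-1×0.0240)² = 0.000576;  (3·δu/u)² = (3×0.110)² = 0.109
δQ/Q = √(0.125) = 0.353

35.3%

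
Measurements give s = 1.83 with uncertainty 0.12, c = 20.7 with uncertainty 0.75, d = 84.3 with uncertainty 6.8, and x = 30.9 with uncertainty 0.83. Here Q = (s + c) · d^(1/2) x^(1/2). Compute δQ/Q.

Let u = s + c = 22.5. δu = √(δs² + δc²) = √(0.0144 + 0.562) = 0.760, so δu/u = 0.0337.
Q is then a monomial in u, d, x:
δQ/Q = √((δu/u)² + (½·δd/d)² + (½·δx/x)²) = √(0.00114 + 0.00163 + 0.000180) = 0.0543

0.0543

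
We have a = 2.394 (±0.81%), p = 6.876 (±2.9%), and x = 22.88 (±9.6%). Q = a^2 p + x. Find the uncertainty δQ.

2.56

Let w = a^2·p = 39.41. δw/w = √((2·δa/a)² + (1·δp/p)²) = √(0.000262 + 0.000841) = 0.0332, so δw = 1.31.
Q = w + x: δQ = √(δw² + δx²) = √(1.71 + 4.82) = 2.56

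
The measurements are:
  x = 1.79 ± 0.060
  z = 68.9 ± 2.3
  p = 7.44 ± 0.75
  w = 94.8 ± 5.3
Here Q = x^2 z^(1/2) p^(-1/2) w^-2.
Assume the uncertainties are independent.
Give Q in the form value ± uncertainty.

Q is a product of powers, so relative uncertainties combine in quadrature:
  (2·δx/x)² = (2×0.0335)² = 0.00449;  (½·δz/z)² = (0.5×0.0334)² = 0.000279;  (−½·δp/p)² = (-0.5×0.101)² = 0.00254;  (-2·δw/w)² = (-2×0.0559)² = 0.0125
δQ/Q = √(0.0198) = 0.141
Q = 0.00108, so δQ = 0.141 × 0.00108 = 0.000153.

0.00108 ± 0.000153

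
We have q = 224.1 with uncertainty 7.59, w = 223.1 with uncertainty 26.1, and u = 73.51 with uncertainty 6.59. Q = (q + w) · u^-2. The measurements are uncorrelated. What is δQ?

0.0157

Let h = q + w = 447.2. δh = √(δq² + δw²) = √(57.6 + 681) = 27.2, so δh/h = 0.0608.
Q is then a monomial in h, u:
δQ/Q = √((δh/h)² + (-2·δu/u)²) = √(0.00369 + 0.0321) = 0.189
Q = 0.08276, so δQ = 0.189 × 0.08276 = 0.0157.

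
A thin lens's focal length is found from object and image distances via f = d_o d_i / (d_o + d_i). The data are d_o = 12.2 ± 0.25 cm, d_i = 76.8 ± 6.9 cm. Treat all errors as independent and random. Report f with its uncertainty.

10.5 ± 0.227 cm

∂f/∂d_o = (d_i/(d_o+d_i))² = 0.745;  ∂f/∂d_i = (d_o/(d_o+d_i))² = 0.0188
δf = √((∂f/∂d_o · δd_o)² + (∂f/∂d_i · δd_i)²) = √(0.0347 + 0.0168) = 0.227 cm
f = 10.5 cm.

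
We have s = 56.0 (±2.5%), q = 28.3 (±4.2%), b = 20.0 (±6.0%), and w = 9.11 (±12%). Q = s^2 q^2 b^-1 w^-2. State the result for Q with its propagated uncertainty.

1510 ± 402

Q is a product of powers, so relative uncertainties combine in quadrature:
  (2·δs/s)² = (2×0.0250)² = 0.00250;  (2·δq/q)² = (2×0.0420)² = 0.00706;  (-1·δb/b)² = (-1×0.0600)² = 0.00360;  (-2·δw/w)² = (-2×0.120)² = 0.0576
δQ/Q = √(0.0708) = 0.266
Q = 1510, so δQ = 0.266 × 1510 = 402.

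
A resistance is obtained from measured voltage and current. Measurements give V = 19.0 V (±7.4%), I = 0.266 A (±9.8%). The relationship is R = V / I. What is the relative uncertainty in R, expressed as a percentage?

Since R is a product/quotient, work with relative uncertainties:
  (1·δV/V)² = (1×0.0740)² = 0.00548;  (-1·δI/I)² = (-1×0.0980)² = 0.00960
δR/R = √(0.0151) = 0.123

12.3%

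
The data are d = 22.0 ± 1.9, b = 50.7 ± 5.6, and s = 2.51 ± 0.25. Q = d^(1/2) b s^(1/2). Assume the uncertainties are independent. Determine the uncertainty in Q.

Each factor contributes (exponent × relative error)² to (δQ/Q)²:
  (½·δd/d)² = (0.5×0.0864)² = 0.00186;  (1·δb/b)² = (1×0.110)² = 0.0122;  (½·δs/s)² = (0.5×0.0996)² = 0.00248
δQ/Q = √(0.0165) = 0.129
Q = 377, so δQ = 0.129 × 377 = 48.5.

48.5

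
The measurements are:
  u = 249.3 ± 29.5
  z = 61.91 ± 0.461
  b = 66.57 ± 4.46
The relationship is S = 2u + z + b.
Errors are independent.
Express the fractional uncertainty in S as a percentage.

Absolute uncertainties add in quadrature for a linear combination:
  (2·δu)² = 3480;  (δz)² = 0.213;  (δb)² = 19.9
δS = √(3500) = 59.2
S = 627.1, so δS/S = 59.2/627.1 = 0.0944.

9.44%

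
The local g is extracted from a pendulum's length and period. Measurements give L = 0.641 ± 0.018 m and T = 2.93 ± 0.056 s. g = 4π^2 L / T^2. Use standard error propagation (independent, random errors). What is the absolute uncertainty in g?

0.140 m/s^2

Since g is a product/quotient, work with relative uncertainties:
  (1·δL/L)² = (1×0.0281)² = 0.000789;  (-2·δT/T)² = (-2×0.0191)² = 0.00146
δg/g = √(0.00225) = 0.0474
g = 2.95 m/s^2, so δg = 0.0474 × 2.95 = 0.140 m/s^2.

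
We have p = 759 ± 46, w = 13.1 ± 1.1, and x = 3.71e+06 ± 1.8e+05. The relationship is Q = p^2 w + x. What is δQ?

Let h = p^2·w = 7.55e+06. δh/h = √((2·δp/p)² + (1·δw/w)²) = √(0.0147 + 0.00705) = 0.147, so δh = 1.11e+06.
Q = h + x: δQ = √(δh² + δx²) = √(1.24e+12 + 3.24e+10) = 1.13e+06

1.13e+06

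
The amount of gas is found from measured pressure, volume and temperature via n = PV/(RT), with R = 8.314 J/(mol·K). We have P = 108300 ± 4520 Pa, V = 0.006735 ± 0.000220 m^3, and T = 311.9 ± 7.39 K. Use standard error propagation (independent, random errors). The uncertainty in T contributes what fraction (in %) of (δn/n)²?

(δn/n)² = (1·δP/P)² + (1·δV/V)² + (-1·δT/T)²
  P term: (1×0.0417)² = 0.00174
  V term: (1×0.0327)² = 0.00107
  T term: (-1×0.0237)² = 0.000561
Total = 0.00337. Share from T = 0.000561/0.00337 = 0.167.

16.7%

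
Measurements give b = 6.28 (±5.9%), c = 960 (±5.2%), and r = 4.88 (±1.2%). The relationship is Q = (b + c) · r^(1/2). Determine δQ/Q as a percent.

Let u = b + c = 966. δu = √(δb² + δc²) = √(0.137 + 2490) = 49.9, so δu/u = 0.0517.
Q is then a monomial in u, r:
δQ/Q = √((δu/u)² + (½·δr/r)²) = √(0.00267 + 3.6e-05) = 0.0520

5.20%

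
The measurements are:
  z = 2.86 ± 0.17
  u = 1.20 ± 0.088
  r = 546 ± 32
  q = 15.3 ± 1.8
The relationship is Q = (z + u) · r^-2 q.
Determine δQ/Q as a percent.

17.3%

Let w = z + u = 4.06. δw = √(δz² + δu²) = √(0.0289 + 0.00774) = 0.191, so δw/w = 0.0471.
Q is then a monomial in w, r, q:
δQ/Q = √((δw/w)² + (-2·δr/r)² + (1·δq/q)²) = √(0.00222 + 0.0137 + 0.0138) = 0.173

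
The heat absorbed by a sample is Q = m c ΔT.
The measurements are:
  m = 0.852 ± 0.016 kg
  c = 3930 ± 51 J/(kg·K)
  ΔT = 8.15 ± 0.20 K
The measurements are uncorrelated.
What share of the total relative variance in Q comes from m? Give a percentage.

31.4%

(δQ/Q)² = (1·δm/m)² + (1·δc/c)² + (1·δΔT/ΔT)²
  m term: (1×0.0188)² = 0.000353
  c term: (1×0.0130)² = 0.000168
  ΔT term: (1×0.0245)² = 0.000602
Total = 0.00112. Share from m = 0.000353/0.00112 = 0.314.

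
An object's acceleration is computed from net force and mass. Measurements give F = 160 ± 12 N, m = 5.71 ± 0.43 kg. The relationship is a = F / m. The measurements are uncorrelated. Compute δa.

Each factor contributes (exponent × relative error)² to (δa/a)²:
  (1·δF/F)² = (1×0.0750)² = 0.00562;  (-1·δm/m)² = (-1×0.0753)² = 0.00567
δa/a = √(0.0113) = 0.106
a = 28.0 m/s^2, so δa = 0.106 × 28.0 = 2.98 m/s^2.

2.98 m/s^2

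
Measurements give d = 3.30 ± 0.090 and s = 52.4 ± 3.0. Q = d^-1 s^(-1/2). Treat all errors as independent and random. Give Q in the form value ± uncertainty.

Relative error in a monomial: (δQ/Q)² = Σ (nᵢ · δxᵢ/xᵢ)².
  (-1·δd/d)² = (-1×0.0273)² = 0.000744;  (−½·δs/s)² = (-0.5×0.0573)² = 0.000819
δQ/Q = √(0.00156) = 0.0395
Q = 0.0419, so δQ = 0.0395 × 0.0419 = 0.00166.

0.0419 ± 0.00166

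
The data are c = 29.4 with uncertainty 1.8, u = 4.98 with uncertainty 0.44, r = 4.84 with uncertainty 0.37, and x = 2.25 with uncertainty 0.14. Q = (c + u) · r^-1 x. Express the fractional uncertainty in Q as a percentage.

Let w = c + u = 34.4. δw = √(δc² + δu²) = √(3.24 + 0.194) = 1.85, so δw/w = 0.0539.
Q is then a monomial in w, r, x:
δQ/Q = √((δw/w)² + (-1·δr/r)² + (1·δx/x)²) = √(0.00290 + 0.00584 + 0.00387) = 0.112

11.2%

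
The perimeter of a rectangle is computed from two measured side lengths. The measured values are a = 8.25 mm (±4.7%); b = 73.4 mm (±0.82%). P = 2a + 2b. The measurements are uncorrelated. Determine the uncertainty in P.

Sums and differences: (δP)² = Σ (cᵢ δxᵢ)².
  (2·δa)² = 0.601;  (2·δb)² = 1.45
δP = √(2.05) = 1.43 mm

1.43 mm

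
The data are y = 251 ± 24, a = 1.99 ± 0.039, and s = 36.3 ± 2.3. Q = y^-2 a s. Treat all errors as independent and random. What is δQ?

Products/powers → add relative errors in quadrature, weighted by exponent:
  (-2·δy/y)² = (-2×0.0956)² = 0.0366;  (1·δa/a)² = (1×0.0196)² = 0.000384;  (1·δs/s)² = (1×0.0634)² = 0.00401
δQ/Q = √(0.0410) = 0.202
Q = 0.00115, so δQ = 0.202 × 0.00115 = 0.000232.

0.000232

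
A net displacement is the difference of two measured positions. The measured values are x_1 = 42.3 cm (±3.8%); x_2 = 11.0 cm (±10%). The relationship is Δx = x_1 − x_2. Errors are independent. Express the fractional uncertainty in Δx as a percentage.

6.22%

For a sum/difference, combine absolute errors in quadrature:
  (δx_1)² = 2.58;  (δx_2)² = 1.21
δΔx = √(3.79) = 1.95 cm
Δx = 31.3 cm, so δΔx/Δx = 1.95/31.3 = 0.0622.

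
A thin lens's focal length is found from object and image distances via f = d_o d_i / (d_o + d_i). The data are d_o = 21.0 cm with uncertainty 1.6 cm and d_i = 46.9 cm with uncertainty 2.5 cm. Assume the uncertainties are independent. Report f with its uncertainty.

14.5 ± 0.800 cm

∂f/∂d_o = (d_i/(d_o+d_i))² = 0.477;  ∂f/∂d_i = (d_o/(d_o+d_i))² = 0.0957
δf = √((∂f/∂d_o · δd_o)² + (∂f/∂d_i · δd_i)²) = √(0.583 + 0.0572) = 0.800 cm
f = 14.5 cm.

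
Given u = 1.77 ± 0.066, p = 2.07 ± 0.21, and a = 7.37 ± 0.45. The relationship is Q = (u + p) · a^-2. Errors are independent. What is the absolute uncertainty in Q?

0.00954

Let w = u + p = 3.84. δw = √(δu² + δp²) = √(0.00436 + 0.0441) = 0.220, so δw/w = 0.0573.
Q is then a monomial in w, a:
δQ/Q = √((δw/w)² + (-2·δa/a)²) = √(0.00329 + 0.0149) = 0.135
Q = 0.0707, so δQ = 0.135 × 0.0707 = 0.00954.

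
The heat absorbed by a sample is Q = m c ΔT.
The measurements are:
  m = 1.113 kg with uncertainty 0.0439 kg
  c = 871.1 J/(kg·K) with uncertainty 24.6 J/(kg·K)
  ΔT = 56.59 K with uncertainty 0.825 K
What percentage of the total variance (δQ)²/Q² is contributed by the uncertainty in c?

(δQ/Q)² = (1·δm/m)² + (1·δc/c)² + (1·δΔT/ΔT)²
  m term: (1×0.0394)² = 0.00156
  c term: (1×0.0282)² = 0.000798
  ΔT term: (1×0.0146)² = 0.000213
Total = 0.00257. Share from c = 0.000798/0.00257 = 0.311.

31.1%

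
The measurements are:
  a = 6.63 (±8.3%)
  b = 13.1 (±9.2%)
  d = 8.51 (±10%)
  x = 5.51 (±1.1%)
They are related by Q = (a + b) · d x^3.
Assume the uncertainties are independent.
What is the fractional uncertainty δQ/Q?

Let u = a + b = 19.7. δu = √(δa² + δb²) = √(0.303 + 1.45) = 1.32, so δu/u = 0.0672.
Q is then a monomial in u, d, x:
δQ/Q = √((δu/u)² + (1·δd/d)² + (3·δx/x)²) = √(0.00451 + 0.0100 + 0.00109) = 0.125

0.125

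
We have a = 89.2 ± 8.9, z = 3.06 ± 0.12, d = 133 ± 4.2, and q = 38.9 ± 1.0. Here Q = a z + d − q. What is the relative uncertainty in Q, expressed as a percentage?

Let p = a·z = 273. δp/p = √((1·δa/a)² + (1·δz/z)²) = √(0.00996 + 0.00154) = 0.107, so δp = 29.3.
Q = p + d − q: δQ = √(δp² + δd² + δq²) = √(856 + 17.6 + 1.00) = 29.6
Q = 367, so δQ/Q = 29.6/367 = 0.0806.

8.06%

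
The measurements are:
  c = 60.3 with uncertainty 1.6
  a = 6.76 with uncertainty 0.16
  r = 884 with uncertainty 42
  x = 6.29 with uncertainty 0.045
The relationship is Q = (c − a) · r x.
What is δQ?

Let u = c − a = 53.5. δu = √(δc² + δa²) = √(2.56 + 0.0256) = 1.61, so δu/u = 0.0300.
Q is then a monomial in u, r, x:
δQ/Q = √((δu/u)² + (1·δr/r)² + (1·δx/x)²) = √(0.000902 + 0.00226 + 5.12e-05) = 0.0567
Q = 2.98e+05, so δQ = 0.0567 × 2.98e+05 = 16900.

16900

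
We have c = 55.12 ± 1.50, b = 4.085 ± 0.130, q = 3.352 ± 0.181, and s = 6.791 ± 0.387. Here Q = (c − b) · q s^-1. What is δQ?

Let u = c − b = 51.03. δu = √(δc² + δb²) = √(2.25 + 0.0169) = 1.51, so δu/u = 0.0295.
Q is then a monomial in u, q, s:
δQ/Q = √((δu/u)² + (1·δq/q)² + (-1·δs/s)²) = √(0.000870 + 0.00292 + 0.00325) = 0.0839
Q = 25.19, so δQ = 0.0839 × 25.19 = 2.11.

2.11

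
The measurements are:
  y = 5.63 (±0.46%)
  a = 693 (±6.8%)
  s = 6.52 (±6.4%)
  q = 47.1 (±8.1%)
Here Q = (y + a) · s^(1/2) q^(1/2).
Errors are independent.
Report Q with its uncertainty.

Let u = y + a = 699. δu = √(δy² + δa²) = √(0.000671 + 2220) = 47.1, so δu/u = 0.0675.
Q is then a monomial in u, s, q:
δQ/Q = √((δu/u)² + (½·δs/s)² + (½·δq/q)²) = √(0.00455 + 0.00102 + 0.00164) = 0.0849
Q = 12200, so δQ = 0.0849 × 12200 = 1040.

12200 ± 1040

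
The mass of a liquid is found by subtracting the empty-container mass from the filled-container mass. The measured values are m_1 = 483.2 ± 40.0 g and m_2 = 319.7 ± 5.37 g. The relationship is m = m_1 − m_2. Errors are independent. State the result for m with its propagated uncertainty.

Absolute uncertainties add in quadrature for a linear combination:
  (δm_1)² = 1600;  (δm_2)² = 28.8
δm = √(1630) = 40.4 g
m = 163.5 g.

163.5 ± 40.4 g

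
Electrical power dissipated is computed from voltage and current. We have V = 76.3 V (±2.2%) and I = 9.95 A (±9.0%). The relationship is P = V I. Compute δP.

Since P is a product/quotient, work with relative uncertainties:
  (1·δV/V)² = (1×0.0220)² = 0.000484;  (1·δI/I)² = (1×0.0900)² = 0.00810
δP/P = √(0.00858) = 0.0926
P = 759 W, so δP = 0.0926 × 759 = 70.3 W.

70.3 W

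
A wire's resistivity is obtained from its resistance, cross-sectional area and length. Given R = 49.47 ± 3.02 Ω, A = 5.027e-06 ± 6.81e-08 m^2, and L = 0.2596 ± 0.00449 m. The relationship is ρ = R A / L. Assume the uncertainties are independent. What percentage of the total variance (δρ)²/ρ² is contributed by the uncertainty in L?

7.11%

(δρ/ρ)² = (1·δR/R)² + (1·δA/A)² + (-1·δL/L)²
  R term: (1×0.0610)² = 0.00373
  A term: (1×0.0135)² = 0.000184
  L term: (-1×0.0173)² = 0.000299
Total = 0.00421. Share from L = 0.000299/0.00421 = 0.0711.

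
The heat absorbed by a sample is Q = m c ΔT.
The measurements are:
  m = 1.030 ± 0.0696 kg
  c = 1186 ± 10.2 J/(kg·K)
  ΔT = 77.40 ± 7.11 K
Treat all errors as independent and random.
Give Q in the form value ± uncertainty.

Products/powers → add relative errors in quadrature, weighted by exponent:
  (1·δm/m)² = (1×0.0676)² = 0.00457;  (1·δc/c)² = (1×0.00860)² = 7.4e-05;  (1·δΔT/ΔT)² = (1×0.0919)² = 0.00844
δQ/Q = √(0.0131) = 0.114
Q = 94550 J, so δQ = 0.114 × 94550 = 10800 J.

94550 ± 10800 J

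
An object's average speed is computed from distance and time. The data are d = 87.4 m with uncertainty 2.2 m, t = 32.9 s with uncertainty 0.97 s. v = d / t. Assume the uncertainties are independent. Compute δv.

0.103 m/s

Since v is a product/quotient, work with relative uncertainties:
  (1·δd/d)² = (1×0.0252)² = 0.000634;  (-1·δt/t)² = (-1×0.0295)² = 0.000869
δv/v = √(0.00150) = 0.0388
v = 2.66 m/s, so δv = 0.0388 × 2.66 = 0.103 m/s.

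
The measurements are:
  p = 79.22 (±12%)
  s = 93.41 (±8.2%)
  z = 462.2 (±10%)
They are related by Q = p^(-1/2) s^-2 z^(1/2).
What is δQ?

5.03e-05

Relative error in a monomial: (δQ/Q)² = Σ (nᵢ · δxᵢ/xᵢ)².
  (−½·δp/p)² = (-0.5×0.120)² = 0.00360;  (-2·δs/s)² = (-2×0.0820)² = 0.0269;  (½·δz/z)² = (0.5×0.100)² = 0.00250
δQ/Q = √(0.0330) = 0.182
Q = 0.0002768, so δQ = 0.182 × 0.0002768 = 5.03e-05.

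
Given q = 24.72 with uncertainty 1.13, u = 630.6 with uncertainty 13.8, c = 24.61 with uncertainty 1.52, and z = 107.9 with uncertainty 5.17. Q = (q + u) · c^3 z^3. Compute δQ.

2.89e+12

Let w = q + u = 655.3. δw = √(δq² + δu²) = √(1.28 + 190) = 13.8, so δw/w = 0.0211.
Q is then a monomial in w, c, z:
δQ/Q = √((δw/w)² + (3·δc/c)² + (3·δz/z)²) = √(0.000446 + 0.0343 + 0.0207) = 0.235
Q = 1.227e+13, so δQ = 0.235 × 1.227e+13 = 2.89e+12.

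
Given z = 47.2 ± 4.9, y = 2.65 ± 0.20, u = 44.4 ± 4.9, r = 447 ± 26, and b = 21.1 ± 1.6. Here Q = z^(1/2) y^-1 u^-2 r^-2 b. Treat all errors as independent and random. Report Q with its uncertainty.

Each factor contributes (exponent × relative error)² to (δQ/Q)²:
  (½·δz/z)² = (0.5×0.104)² = 0.00269;  (-1·δy/y)² = (-1×0.0755)² = 0.00570;  (-2·δu/u)² = (-2×0.110)² = 0.0487;  (-2·δr/r)² = (-2×0.0582)² = 0.0135;  (1·δb/b)² = (1×0.0758)² = 0.00575
δQ/Q = √(0.0764) = 0.276
Q = 1.39e-07, so δQ = 0.276 × 1.39e-07 = 3.84e-08.

(1.39 ± 0.384) × 10^-7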